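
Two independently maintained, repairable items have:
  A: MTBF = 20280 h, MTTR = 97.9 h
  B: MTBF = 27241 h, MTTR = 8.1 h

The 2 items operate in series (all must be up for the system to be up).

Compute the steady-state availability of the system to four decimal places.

0.9949

A(A) = MTBF/(MTBF+MTTR) = 20280/(20280+97.9) = 0.995196
A(B) = MTBF/(MTBF+MTTR) = 27241/(27241+8.1) = 0.999703
Series availability: 0.995196 × 0.999703 = 0.9949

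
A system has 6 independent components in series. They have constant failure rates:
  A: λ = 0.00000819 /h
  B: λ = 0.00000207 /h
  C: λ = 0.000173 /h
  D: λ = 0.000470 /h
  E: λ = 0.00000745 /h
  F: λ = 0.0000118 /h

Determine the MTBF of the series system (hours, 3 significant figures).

1490

Series of exponential components: λ_sys = Σ λ_i
λ_sys = 0.00000819 + 0.00000207 + 0.000173 + 0.000470 + 0.00000745 + 0.0000118 = 6.7251e-04 /h
MTBF = 1 / λ_sys = 1490 h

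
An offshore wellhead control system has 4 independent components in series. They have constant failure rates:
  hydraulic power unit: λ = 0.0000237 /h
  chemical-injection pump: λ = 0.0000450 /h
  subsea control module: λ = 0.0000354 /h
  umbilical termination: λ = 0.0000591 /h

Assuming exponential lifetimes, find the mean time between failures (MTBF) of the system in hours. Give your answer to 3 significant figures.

Series of exponential components: λ_sys = Σ λ_i
λ_sys = 0.0000237 + 0.0000450 + 0.0000354 + 0.0000591 = 1.6320e-04 /h
MTBF = 1 / λ_sys = 6130 h

6130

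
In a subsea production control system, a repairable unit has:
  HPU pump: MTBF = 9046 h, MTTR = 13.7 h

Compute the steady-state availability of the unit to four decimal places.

A(HPU pump) = MTBF/(MTBF+MTTR) = 9046/(9046+13.7) = 0.9985

0.9985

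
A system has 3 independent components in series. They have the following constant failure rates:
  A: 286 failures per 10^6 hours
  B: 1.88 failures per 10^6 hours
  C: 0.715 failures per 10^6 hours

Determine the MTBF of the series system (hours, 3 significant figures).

Series of exponential components: λ_sys = Σ λ_i
λ_sys = 0.000286 + 0.00000188 + 0.000000715 = 2.8859e-04 /h
MTBF = 1 / λ_sys = 3470 h

3470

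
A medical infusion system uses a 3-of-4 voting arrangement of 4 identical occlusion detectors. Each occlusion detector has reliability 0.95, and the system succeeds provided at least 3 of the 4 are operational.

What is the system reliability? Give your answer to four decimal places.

0.9860

R = Σ_{i=3}^{4} C(4,i) p^i (1−p)^{4−i} with p = 0.95
C(4,3)·0.95^3·0.05^1 = 0.171475
C(4,4)·0.95^4·0.05^0 = 0.814506
Sum = 0.9860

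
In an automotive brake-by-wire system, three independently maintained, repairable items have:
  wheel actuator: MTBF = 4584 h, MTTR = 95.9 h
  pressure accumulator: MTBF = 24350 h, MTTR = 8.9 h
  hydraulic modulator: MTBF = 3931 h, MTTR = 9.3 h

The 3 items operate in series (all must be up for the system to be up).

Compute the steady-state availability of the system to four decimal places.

0.9768

A(wheel actuator) = MTBF/(MTBF+MTTR) = 4584/(4584+95.9) = 0.979508
A(pressure accumulator) = MTBF/(MTBF+MTTR) = 24350/(24350+8.9) = 0.999635
A(hydraulic modulator) = MTBF/(MTBF+MTTR) = 3931/(3931+9.3) = 0.997640
Series availability: 0.979508 × 0.999635 × 0.997640 = 0.9768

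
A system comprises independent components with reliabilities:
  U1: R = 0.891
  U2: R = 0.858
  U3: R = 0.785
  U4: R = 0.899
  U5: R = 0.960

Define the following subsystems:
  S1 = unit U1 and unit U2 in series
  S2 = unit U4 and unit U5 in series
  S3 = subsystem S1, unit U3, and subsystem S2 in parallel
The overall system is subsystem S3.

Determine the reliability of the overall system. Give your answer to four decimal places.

0.9931

Series (U1 and U2): 0.891000 × 0.858000 = 0.764478
Series (U4 and U5): 0.899000 × 0.960000 = 0.863040
Parallel ([0.764478], U3, and [0.863040]): 1 − (1 − 0.764478)(1 − 0.785000)(1 − 0.863040) = 0.9931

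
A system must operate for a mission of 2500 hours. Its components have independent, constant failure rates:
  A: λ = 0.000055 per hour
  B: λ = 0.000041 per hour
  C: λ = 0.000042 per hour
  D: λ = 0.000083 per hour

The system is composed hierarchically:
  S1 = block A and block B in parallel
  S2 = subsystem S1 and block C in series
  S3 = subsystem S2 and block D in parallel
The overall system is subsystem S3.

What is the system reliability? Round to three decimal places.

0.979

R(A) = exp(−0.000055 × 2500) = 0.87153
R(B) = exp(−0.000041 × 2500) = 0.90258
R(C) = exp(−0.000042 × 2500) = 0.90032
R(D) = exp(−0.000083 × 2500) = 0.81261
Parallel (A and B): 1 − (1 − 0.87153)(1 − 0.90258) = 0.98748
Series ([0.98748] and C): 0.98748 × 0.90032 = 0.88905
Parallel ([0.88905] and D): 1 − (1 − 0.88905)(1 − 0.81261) = 0.979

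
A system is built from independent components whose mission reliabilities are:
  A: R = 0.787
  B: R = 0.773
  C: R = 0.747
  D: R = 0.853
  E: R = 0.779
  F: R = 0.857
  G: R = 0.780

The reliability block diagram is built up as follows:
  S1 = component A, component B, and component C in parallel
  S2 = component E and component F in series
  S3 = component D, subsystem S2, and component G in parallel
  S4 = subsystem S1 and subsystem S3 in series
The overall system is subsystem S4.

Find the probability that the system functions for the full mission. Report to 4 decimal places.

Parallel (A, B, and C): 1 − (1 − 0.787000)(1 − 0.773000)(1 − 0.747000) = 0.987767
Series (E and F): 0.779000 × 0.857000 = 0.667603
Parallel (D, [0.667603], and G): 1 − (1 − 0.853000)(1 − 0.667603)(1 − 0.780000) = 0.989250
Series ([0.987767] and [0.989250]): 0.987767 × 0.989250 = 0.9771

0.9771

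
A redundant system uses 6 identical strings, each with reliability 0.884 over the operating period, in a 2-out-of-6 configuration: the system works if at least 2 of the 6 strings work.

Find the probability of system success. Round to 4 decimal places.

R = Σ_{i=2}^{6} C(6,i) p^i (1−p)^{6−i} with p = 0.884
C(6,2)·0.884^2·0.116^4 = 0.002122
C(6,3)·0.884^3·0.116^3 = 0.021566
C(6,4)·0.884^4·0.116^2 = 0.123258
C(6,5)·0.884^5·0.116^1 = 0.375725
C(6,6)·0.884^6·0.116^0 = 0.477214
Sum = 0.9999

0.9999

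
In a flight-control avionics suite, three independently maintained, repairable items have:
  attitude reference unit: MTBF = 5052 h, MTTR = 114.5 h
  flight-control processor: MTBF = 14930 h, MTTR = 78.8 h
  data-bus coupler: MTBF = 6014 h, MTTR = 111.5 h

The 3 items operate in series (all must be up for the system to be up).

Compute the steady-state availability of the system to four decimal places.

0.9550

A(attitude reference unit) = MTBF/(MTBF+MTTR) = 5052/(5052+114.5) = 0.977838
A(flight-control processor) = MTBF/(MTBF+MTTR) = 14930/(14930+78.8) = 0.994750
A(data-bus coupler) = MTBF/(MTBF+MTTR) = 6014/(6014+111.5) = 0.981797
Series availability: 0.977838 × 0.994750 × 0.981797 = 0.9550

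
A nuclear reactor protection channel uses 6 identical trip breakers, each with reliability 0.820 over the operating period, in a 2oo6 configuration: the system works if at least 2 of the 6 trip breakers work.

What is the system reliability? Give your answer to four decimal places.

R = Σ_{i=2}^{6} C(6,i) p^i (1−p)^{6−i} with p = 0.820
C(6,2)·0.820^2·0.180^4 = 0.010588
C(6,3)·0.820^3·0.180^3 = 0.064312
C(6,4)·0.820^4·0.180^2 = 0.219731
C(6,5)·0.820^5·0.180^1 = 0.400399
C(6,6)·0.820^6·0.180^0 = 0.304007
Sum = 0.9990

0.9990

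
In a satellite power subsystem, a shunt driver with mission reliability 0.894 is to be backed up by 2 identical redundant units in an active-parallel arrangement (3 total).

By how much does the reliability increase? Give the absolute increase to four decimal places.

0.1048

R_before = 0.894
R_after = 1 − (1 − 0.894)^3 = 0.9988
ΔR = 0.9988 − 0.894 = 0.1048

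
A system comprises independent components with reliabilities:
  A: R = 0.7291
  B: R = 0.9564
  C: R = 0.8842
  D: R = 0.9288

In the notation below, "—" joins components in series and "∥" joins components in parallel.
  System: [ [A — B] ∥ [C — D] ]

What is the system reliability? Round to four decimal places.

Series (A and B): 0.729100 × 0.956400 = 0.697311
Series (C and D): 0.884200 × 0.928800 = 0.821245
Parallel ([0.697311] and [0.821245]): 1 − (1 − 0.697311)(1 − 0.821245) = 0.9459

0.9459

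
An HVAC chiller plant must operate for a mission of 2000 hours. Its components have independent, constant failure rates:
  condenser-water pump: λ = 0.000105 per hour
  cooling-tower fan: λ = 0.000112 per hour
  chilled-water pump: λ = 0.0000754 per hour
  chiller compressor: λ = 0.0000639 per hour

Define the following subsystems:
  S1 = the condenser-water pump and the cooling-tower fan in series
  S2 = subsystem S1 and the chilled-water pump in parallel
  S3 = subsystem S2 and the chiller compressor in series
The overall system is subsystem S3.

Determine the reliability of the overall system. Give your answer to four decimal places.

0.8367

R(condenser-water pump) = exp(−0.000105 × 2000) = 0.810584
R(cooling-tower fan) = exp(−0.000112 × 2000) = 0.799315
R(chilled-water pump) = exp(−0.0000754 × 2000) = 0.860020
R(chiller compressor) = exp(−0.0000639 × 2000) = 0.880029
Series (condenser-water pump and cooling-tower fan): 0.810584 × 0.799315 = 0.647912
Parallel ([0.647912] and chilled-water pump): 1 − (1 − 0.647912)(1 − 0.860020) = 0.950715
Series ([0.950715] and chiller compressor): 0.950715 × 0.880029 = 0.8367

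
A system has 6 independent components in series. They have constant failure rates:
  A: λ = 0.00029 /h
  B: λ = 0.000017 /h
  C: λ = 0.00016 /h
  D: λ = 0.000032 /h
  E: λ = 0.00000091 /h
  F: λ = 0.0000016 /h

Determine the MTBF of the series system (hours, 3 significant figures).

1990

Series of exponential components: λ_sys = Σ λ_i
λ_sys = 0.00029 + 0.000017 + 0.00016 + 0.000032 + 0.00000091 + 0.0000016 = 5.0151e-04 /h
MTBF = 1 / λ_sys = 1990 h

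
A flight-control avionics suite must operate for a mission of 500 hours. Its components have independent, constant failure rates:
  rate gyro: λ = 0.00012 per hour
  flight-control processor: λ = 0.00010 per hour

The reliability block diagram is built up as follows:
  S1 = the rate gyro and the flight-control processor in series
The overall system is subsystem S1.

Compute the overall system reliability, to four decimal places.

R(rate gyro) = exp(−0.00012 × 500) = 0.941765
R(flight-control processor) = exp(−0.00010 × 500) = 0.951229
Series (rate gyro and flight-control processor): 0.941765 × 0.951229 = 0.8958

0.8958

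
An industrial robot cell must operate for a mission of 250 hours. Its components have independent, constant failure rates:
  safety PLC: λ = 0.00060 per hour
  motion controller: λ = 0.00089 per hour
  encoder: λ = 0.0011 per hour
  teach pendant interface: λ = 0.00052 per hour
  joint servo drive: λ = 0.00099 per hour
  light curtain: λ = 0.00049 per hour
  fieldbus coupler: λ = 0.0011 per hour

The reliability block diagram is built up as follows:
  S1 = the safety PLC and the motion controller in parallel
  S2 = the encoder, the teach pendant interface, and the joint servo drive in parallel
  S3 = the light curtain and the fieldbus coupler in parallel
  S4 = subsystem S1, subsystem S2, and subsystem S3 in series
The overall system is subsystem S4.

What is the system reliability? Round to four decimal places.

R(safety PLC) = exp(−0.00060 × 250) = 0.860708
R(motion controller) = exp(−0.00089 × 250) = 0.800515
R(encoder) = exp(−0.0011 × 250) = 0.759572
R(teach pendant interface) = exp(−0.00052 × 250) = 0.878095
R(joint servo drive) = exp(−0.00099 × 250) = 0.780750
R(light curtain) = exp(−0.00049 × 250) = 0.884706
R(fieldbus coupler) = exp(−0.0011 × 250) = 0.759572
Parallel (safety PLC and motion controller): 1 − (1 − 0.860708)(1 − 0.800515) = 0.972213
Parallel (encoder, teach pendant interface, and joint servo drive): 1 − (1 − 0.759572)(1 − 0.878095)(1 − 0.780750) = 0.993574
Parallel (light curtain and fieldbus coupler): 1 − (1 − 0.884706)(1 − 0.759572) = 0.972280
Series ([0.972213], [0.993574], and [0.972280]): 0.972213 × 0.993574 × 0.972280 = 0.9392

0.9392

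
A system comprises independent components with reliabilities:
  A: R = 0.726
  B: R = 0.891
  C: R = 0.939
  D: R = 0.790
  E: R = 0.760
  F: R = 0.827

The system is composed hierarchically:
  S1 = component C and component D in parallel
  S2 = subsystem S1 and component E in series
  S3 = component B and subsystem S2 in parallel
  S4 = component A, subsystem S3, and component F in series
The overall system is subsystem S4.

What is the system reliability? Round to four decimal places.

0.5841

Parallel (C and D): 1 − (1 − 0.939000)(1 − 0.790000) = 0.987190
Series ([0.987190] and E): 0.987190 × 0.760000 = 0.750264
Parallel (B and [0.750264]): 1 − (1 − 0.891000)(1 − 0.750264) = 0.972779
Series (A, [0.972779], and F): 0.726000 × 0.972779 × 0.827000 = 0.5841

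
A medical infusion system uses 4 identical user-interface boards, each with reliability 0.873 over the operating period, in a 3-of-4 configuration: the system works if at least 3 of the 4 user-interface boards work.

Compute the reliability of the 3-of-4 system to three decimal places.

R = Σ_{i=3}^{4} C(4,i) p^i (1−p)^{4−i} with p = 0.873
C(4,3)·0.873^3·0.127^1 = 0.33799
C(4,4)·0.873^4·0.127^0 = 0.58084
Sum = 0.919

0.919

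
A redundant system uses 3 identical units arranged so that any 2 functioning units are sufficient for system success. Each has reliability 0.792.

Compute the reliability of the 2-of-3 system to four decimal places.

0.8882

R = Σ_{i=2}^{3} C(3,i) p^i (1−p)^{3−i} with p = 0.792
C(3,2)·0.792^2·0.208^1 = 0.391413
C(3,3)·0.792^3·0.208^0 = 0.496793
Sum = 0.8882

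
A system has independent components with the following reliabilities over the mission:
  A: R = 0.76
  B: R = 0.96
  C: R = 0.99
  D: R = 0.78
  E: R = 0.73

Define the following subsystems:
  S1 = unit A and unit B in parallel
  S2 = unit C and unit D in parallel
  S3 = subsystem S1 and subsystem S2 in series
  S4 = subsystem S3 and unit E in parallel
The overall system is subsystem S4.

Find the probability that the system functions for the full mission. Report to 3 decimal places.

0.997

Parallel (A and B): 1 − (1 − 0.76000)(1 − 0.96000) = 0.99040
Parallel (C and D): 1 − (1 − 0.99000)(1 − 0.78000) = 0.99780
Series ([0.99040] and [0.99780]): 0.99040 × 0.99780 = 0.98822
Parallel ([0.98822] and E): 1 − (1 − 0.98822)(1 − 0.73000) = 0.997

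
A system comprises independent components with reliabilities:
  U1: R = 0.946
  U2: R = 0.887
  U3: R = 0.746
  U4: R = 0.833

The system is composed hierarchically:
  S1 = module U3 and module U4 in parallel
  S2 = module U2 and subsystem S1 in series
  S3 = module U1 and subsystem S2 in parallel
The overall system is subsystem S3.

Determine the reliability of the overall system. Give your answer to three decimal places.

Parallel (U3 and U4): 1 − (1 − 0.74600)(1 − 0.83300) = 0.95758
Series (U2 and [0.95758]): 0.88700 × 0.95758 = 0.84937
Parallel (U1 and [0.84937]): 1 − (1 − 0.94600)(1 − 0.84937) = 0.992

0.992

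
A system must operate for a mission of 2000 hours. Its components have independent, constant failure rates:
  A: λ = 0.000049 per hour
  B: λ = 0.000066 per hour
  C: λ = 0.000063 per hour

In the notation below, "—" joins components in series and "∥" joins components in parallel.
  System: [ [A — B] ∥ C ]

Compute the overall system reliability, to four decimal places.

0.9757

R(A) = exp(−0.000049 × 2000) = 0.906649
R(B) = exp(−0.000066 × 2000) = 0.876341
R(C) = exp(−0.000063 × 2000) = 0.881615
Series (A and B): 0.906649 × 0.876341 = 0.794534
Parallel ([0.794534] and C): 1 − (1 − 0.794534)(1 − 0.881615) = 0.9757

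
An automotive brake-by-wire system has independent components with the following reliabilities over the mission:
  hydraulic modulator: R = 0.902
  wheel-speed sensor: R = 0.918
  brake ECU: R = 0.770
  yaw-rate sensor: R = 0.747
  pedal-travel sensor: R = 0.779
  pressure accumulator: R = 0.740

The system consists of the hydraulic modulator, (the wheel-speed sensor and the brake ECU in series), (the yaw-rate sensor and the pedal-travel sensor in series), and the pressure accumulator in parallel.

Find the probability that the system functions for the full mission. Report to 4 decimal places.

Series (wheel-speed sensor and brake ECU): 0.918000 × 0.770000 = 0.706860
Series (yaw-rate sensor and pedal-travel sensor): 0.747000 × 0.779000 = 0.581913
Parallel (hydraulic modulator, [0.706860], [0.581913], and pressure accumulator): 1 − (1 − 0.902000)(1 − 0.706860)(1 − 0.581913)(1 − 0.740000) = 0.9969

0.9969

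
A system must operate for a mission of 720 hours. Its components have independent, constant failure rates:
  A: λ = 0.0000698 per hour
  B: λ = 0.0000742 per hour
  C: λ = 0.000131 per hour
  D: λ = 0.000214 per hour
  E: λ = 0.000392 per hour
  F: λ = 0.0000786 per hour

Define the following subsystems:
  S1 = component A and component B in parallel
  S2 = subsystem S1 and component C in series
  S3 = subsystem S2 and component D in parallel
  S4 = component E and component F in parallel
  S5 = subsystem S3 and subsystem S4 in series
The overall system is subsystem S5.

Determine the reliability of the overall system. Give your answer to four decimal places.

0.9735

R(A) = exp(−0.0000698 × 720) = 0.950986
R(B) = exp(−0.0000742 × 720) = 0.947978
R(C) = exp(−0.000131 × 720) = 0.909992
R(D) = exp(−0.000214 × 720) = 0.857203
R(E) = exp(−0.000392 × 720) = 0.754093
R(F) = exp(−0.0000786 × 720) = 0.944980
Parallel (A and B): 1 − (1 − 0.950986)(1 − 0.947978) = 0.997450
Series ([0.997450] and C): 0.997450 × 0.909992 = 0.907672
Parallel ([0.907672] and D): 1 − (1 − 0.907672)(1 − 0.857203) = 0.986816
Parallel (E and F): 1 − (1 − 0.754093)(1 − 0.944980) = 0.986470
Series ([0.986816] and [0.986470]): 0.986816 × 0.986470 = 0.9735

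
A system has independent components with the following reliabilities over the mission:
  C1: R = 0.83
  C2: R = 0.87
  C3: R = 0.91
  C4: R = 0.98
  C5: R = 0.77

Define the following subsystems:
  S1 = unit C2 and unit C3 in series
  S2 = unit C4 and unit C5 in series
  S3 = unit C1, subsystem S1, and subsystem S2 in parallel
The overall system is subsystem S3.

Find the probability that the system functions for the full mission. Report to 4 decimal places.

0.9913

Series (C2 and C3): 0.870000 × 0.910000 = 0.791700
Series (C4 and C5): 0.980000 × 0.770000 = 0.754600
Parallel (C1, [0.791700], and [0.754600]): 1 − (1 − 0.830000)(1 − 0.791700)(1 − 0.754600) = 0.9913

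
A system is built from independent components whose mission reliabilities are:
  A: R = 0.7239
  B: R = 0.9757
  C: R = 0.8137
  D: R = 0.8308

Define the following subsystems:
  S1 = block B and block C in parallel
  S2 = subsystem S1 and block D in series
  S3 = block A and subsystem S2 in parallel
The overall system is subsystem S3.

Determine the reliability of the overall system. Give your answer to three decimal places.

Parallel (B and C): 1 − (1 − 0.97570)(1 − 0.81370) = 0.99547
Series ([0.99547] and D): 0.99547 × 0.83080 = 0.82704
Parallel (A and [0.82704]): 1 − (1 − 0.72390)(1 − 0.82704) = 0.952

0.952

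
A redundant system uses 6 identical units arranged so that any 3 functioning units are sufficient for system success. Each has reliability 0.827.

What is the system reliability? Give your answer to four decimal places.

R = Σ_{i=3}^{6} C(6,i) p^i (1−p)^{6−i} with p = 0.827
C(6,3)·0.827^3·0.173^3 = 0.058571
C(6,4)·0.827^4·0.173^2 = 0.209993
C(6,5)·0.827^5·0.173^1 = 0.401536
C(6,6)·0.827^6·0.173^0 = 0.319914
Sum = 0.9900

0.9900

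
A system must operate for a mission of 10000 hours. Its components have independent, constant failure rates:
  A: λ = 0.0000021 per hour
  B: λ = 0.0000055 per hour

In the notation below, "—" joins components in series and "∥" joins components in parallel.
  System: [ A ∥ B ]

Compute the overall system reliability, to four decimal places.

R(A) = exp(−0.0000021 × 10000) = 0.979219
R(B) = exp(−0.0000055 × 10000) = 0.946485
Parallel (A and B): 1 − (1 − 0.979219)(1 − 0.946485) = 0.9989

0.9989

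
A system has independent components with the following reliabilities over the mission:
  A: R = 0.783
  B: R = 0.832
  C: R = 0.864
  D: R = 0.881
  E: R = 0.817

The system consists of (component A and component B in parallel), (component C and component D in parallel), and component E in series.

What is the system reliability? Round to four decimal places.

0.7745

Parallel (A and B): 1 − (1 − 0.783000)(1 − 0.832000) = 0.963544
Parallel (C and D): 1 − (1 − 0.864000)(1 − 0.881000) = 0.983816
Series ([0.963544], [0.983816], and E): 0.963544 × 0.983816 × 0.817000 = 0.7745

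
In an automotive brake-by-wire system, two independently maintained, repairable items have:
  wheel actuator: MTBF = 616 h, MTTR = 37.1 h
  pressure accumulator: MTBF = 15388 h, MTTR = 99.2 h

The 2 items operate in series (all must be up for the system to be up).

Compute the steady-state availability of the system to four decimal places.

A(wheel actuator) = MTBF/(MTBF+MTTR) = 616/(616+37.1) = 0.943194
A(pressure accumulator) = MTBF/(MTBF+MTTR) = 15388/(15388+99.2) = 0.993595
Series availability: 0.943194 × 0.993595 = 0.9372

0.9372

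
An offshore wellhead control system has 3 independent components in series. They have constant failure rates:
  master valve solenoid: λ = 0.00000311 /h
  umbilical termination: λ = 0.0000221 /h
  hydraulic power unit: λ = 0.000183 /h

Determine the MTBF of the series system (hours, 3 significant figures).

4800

Series of exponential components: λ_sys = Σ λ_i
λ_sys = 0.00000311 + 0.0000221 + 0.000183 = 2.0821e-04 /h
MTBF = 1 / λ_sys = 4800 h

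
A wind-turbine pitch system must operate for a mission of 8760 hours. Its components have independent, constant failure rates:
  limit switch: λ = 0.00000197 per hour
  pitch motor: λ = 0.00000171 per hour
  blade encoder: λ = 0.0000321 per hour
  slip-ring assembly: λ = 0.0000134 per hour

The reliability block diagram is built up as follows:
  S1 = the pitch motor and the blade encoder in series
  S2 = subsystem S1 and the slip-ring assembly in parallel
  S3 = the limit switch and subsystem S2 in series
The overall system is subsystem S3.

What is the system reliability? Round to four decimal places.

R(limit switch) = exp(−0.00000197 × 8760) = 0.982891
R(pitch motor) = exp(−0.00000171 × 8760) = 0.985132
R(blade encoder) = exp(−0.0000321 × 8760) = 0.754880
R(slip-ring assembly) = exp(−0.0000134 × 8760) = 0.889244
Series (pitch motor and blade encoder): 0.985132 × 0.754880 = 0.743656
Parallel ([0.743656] and slip-ring assembly): 1 − (1 − 0.743656)(1 − 0.889244) = 0.971608
Series (limit switch and [0.971608]): 0.982891 × 0.971608 = 0.9550

0.9550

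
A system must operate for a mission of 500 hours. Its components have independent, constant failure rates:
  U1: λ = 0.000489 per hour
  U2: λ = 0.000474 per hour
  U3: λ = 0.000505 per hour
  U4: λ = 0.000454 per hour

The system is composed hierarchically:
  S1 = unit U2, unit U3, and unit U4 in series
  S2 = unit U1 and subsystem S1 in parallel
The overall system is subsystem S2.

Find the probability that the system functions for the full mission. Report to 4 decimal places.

R(U1) = exp(−0.000489 × 500) = 0.783096
R(U2) = exp(−0.000474 × 500) = 0.788991
R(U3) = exp(−0.000505 × 500) = 0.776856
R(U4) = exp(−0.000454 × 500) = 0.796921
Series (U2, U3, and U4): 0.788991 × 0.776856 × 0.796921 = 0.488459
Parallel (U1 and [0.488459]): 1 − (1 − 0.783096)(1 − 0.488459) = 0.8890

0.8890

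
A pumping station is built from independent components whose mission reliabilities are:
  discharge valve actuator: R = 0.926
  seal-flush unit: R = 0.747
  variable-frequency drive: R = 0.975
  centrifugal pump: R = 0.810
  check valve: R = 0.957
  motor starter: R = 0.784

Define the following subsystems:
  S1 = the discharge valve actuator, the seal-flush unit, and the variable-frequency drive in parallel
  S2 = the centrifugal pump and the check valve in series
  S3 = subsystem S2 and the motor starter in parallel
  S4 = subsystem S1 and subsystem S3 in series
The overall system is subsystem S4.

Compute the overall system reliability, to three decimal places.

Parallel (discharge valve actuator, seal-flush unit, and variable-frequency drive): 1 − (1 − 0.92600)(1 − 0.74700)(1 − 0.97500) = 0.99953
Series (centrifugal pump and check valve): 0.81000 × 0.95700 = 0.77517
Parallel ([0.77517] and motor starter): 1 − (1 − 0.77517)(1 − 0.78400) = 0.95144
Series ([0.99953] and [0.95144]): 0.99953 × 0.95144 = 0.951

0.951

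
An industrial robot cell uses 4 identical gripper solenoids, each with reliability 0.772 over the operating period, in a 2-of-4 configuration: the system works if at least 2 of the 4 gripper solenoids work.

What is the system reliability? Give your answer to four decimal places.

R = Σ_{i=2}^{4} C(4,i) p^i (1−p)^{4−i} with p = 0.772
C(4,2)·0.772^2·0.228^2 = 0.185890
C(4,3)·0.772^3·0.228^1 = 0.419611
C(4,4)·0.772^4·0.228^0 = 0.355197
Sum = 0.9607

0.9607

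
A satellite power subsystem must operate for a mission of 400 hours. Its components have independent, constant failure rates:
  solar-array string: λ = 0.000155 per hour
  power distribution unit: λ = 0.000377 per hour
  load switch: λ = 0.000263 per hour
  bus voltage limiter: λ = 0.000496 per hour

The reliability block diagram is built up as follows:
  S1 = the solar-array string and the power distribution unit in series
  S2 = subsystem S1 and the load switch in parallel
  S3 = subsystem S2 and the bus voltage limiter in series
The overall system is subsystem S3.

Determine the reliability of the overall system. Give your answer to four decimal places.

0.8043

R(solar-array string) = exp(−0.000155 × 400) = 0.939883
R(power distribution unit) = exp(−0.000377 × 400) = 0.860020
R(load switch) = exp(−0.000263 × 400) = 0.900144
R(bus voltage limiter) = exp(−0.000496 × 400) = 0.820042
Series (solar-array string and power distribution unit): 0.939883 × 0.860020 = 0.808318
Parallel ([0.808318] and load switch): 1 − (1 − 0.808318)(1 − 0.900144) = 0.980859
Series ([0.980859] and bus voltage limiter): 0.980859 × 0.820042 = 0.8043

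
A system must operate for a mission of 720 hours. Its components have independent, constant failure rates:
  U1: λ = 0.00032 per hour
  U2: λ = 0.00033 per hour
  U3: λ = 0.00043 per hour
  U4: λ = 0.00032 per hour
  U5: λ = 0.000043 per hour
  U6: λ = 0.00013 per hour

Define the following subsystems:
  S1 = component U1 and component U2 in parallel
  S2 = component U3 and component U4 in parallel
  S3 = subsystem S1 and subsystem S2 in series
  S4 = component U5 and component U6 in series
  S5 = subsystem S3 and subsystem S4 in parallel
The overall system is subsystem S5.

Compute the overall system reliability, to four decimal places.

R(U1) = exp(−0.00032 × 720) = 0.794216
R(U2) = exp(−0.00033 × 720) = 0.788518
R(U3) = exp(−0.00043 × 720) = 0.733740
R(U4) = exp(−0.00032 × 720) = 0.794216
R(U5) = exp(−0.000043 × 720) = 0.969514
R(U6) = exp(−0.00013 × 720) = 0.910647
Parallel (U1 and U2): 1 − (1 − 0.794216)(1 − 0.788518) = 0.956480
Parallel (U3 and U4): 1 − (1 − 0.733740)(1 − 0.794216) = 0.945208
Series ([0.956480] and [0.945208]): 0.956480 × 0.945208 = 0.904073
Series (U5 and U6): 0.969514 × 0.910647 = 0.882885
Parallel ([0.904073] and [0.882885]): 1 − (1 − 0.904073)(1 − 0.882885) = 0.9888

0.9888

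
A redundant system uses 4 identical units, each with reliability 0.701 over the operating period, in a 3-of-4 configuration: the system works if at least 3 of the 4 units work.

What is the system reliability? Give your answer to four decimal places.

R = Σ_{i=3}^{4} C(4,i) p^i (1−p)^{4−i} with p = 0.701
C(4,3)·0.701^3·0.299^1 = 0.411989
C(4,4)·0.701^4·0.299^0 = 0.241475
Sum = 0.6535

0.6535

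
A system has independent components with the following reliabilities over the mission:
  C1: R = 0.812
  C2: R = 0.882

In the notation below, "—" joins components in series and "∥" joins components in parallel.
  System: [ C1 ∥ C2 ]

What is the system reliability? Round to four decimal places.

0.9778

Parallel (C1 and C2): 1 − (1 − 0.812000)(1 − 0.882000) = 0.9778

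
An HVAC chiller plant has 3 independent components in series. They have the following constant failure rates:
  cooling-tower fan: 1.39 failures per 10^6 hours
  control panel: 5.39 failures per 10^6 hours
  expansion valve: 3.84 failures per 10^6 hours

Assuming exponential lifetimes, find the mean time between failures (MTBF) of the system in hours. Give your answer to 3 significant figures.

94200

Series of exponential components: λ_sys = Σ λ_i
λ_sys = 0.00000139 + 0.00000539 + 0.00000384 = 1.0620e-05 /h
MTBF = 1 / λ_sys = 94200 h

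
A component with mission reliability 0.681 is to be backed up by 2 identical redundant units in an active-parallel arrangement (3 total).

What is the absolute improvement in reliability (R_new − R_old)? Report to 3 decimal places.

0.287

R_before = 0.681
R_after = 1 − (1 − 0.681)^3 = 0.968
ΔR = 0.968 − 0.681 = 0.287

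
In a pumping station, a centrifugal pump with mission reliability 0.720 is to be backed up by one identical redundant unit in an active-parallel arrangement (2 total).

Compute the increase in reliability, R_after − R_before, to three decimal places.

0.202

R_before = 0.720
R_after = 1 − (1 − 0.720)^2 = 0.922
ΔR = 0.922 − 0.720 = 0.202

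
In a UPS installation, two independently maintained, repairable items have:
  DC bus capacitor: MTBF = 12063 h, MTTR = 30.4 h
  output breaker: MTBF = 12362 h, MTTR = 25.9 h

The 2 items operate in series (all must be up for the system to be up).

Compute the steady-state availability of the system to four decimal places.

A(DC bus capacitor) = MTBF/(MTBF+MTTR) = 12063/(12063+30.4) = 0.997486
A(output breaker) = MTBF/(MTBF+MTTR) = 12362/(12362+25.9) = 0.997909
Series availability: 0.997486 × 0.997909 = 0.9954

0.9954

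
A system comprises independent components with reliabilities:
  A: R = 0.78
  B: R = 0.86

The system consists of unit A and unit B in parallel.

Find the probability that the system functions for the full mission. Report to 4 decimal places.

Parallel (A and B): 1 − (1 − 0.780000)(1 − 0.860000) = 0.9692

0.9692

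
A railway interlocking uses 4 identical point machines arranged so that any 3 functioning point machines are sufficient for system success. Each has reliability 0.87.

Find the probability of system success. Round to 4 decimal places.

0.9153

R = Σ_{i=3}^{4} C(4,i) p^i (1−p)^{4−i} with p = 0.87
C(4,3)·0.87^3·0.13^1 = 0.342422
C(4,4)·0.87^4·0.13^0 = 0.572898
Sum = 0.9153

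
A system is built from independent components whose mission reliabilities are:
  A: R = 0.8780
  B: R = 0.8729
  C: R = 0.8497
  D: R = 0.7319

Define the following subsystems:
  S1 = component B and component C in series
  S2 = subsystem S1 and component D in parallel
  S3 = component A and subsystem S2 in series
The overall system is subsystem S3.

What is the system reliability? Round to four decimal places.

0.8172

Series (B and C): 0.872900 × 0.849700 = 0.741703
Parallel ([0.741703] and D): 1 − (1 − 0.741703)(1 − 0.731900) = 0.930751
Series (A and [0.930751]): 0.878000 × 0.930751 = 0.8172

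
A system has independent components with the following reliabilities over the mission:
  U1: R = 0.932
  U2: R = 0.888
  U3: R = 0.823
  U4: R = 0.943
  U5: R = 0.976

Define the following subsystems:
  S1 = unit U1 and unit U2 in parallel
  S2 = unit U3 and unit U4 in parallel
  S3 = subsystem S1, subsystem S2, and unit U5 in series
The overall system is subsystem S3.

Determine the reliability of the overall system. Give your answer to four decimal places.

Parallel (U1 and U2): 1 − (1 − 0.932000)(1 − 0.888000) = 0.992384
Parallel (U3 and U4): 1 − (1 − 0.823000)(1 − 0.943000) = 0.989911
Series ([0.992384], [0.989911], and U5): 0.992384 × 0.989911 × 0.976000 = 0.9588

0.9588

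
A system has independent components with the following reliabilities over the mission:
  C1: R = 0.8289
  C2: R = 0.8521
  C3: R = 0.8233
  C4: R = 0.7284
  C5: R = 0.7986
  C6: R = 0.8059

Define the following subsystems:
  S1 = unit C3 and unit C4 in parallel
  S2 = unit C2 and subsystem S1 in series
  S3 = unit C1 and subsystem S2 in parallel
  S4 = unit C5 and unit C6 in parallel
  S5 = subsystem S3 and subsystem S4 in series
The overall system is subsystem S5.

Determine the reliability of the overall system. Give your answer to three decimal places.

Parallel (C3 and C4): 1 − (1 − 0.82330)(1 − 0.72840) = 0.95201
Series (C2 and [0.95201]): 0.85210 × 0.95201 = 0.81121
Parallel (C1 and [0.81121]): 1 − (1 − 0.82890)(1 − 0.81121) = 0.96770
Parallel (C5 and C6): 1 − (1 − 0.79860)(1 − 0.80590) = 0.96091
Series ([0.96770] and [0.96091]): 0.96770 × 0.96091 = 0.930

0.930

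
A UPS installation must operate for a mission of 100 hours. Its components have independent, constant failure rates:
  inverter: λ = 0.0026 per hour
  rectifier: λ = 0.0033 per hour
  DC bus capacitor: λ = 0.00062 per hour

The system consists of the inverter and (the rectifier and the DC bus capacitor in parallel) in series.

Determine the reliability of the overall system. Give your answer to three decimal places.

0.758

R(inverter) = exp(−0.0026 × 100) = 0.77105
R(rectifier) = exp(−0.0033 × 100) = 0.71892
R(DC bus capacitor) = exp(−0.00062 × 100) = 0.93988
Parallel (rectifier and DC bus capacitor): 1 − (1 − 0.71892)(1 − 0.93988) = 0.98310
Series (inverter and [0.98310]): 0.77105 × 0.98310 = 0.758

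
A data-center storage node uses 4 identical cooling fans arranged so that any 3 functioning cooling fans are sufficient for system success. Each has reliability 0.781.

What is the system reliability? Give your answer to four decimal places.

0.7894

R = Σ_{i=3}^{4} C(4,i) p^i (1−p)^{4−i} with p = 0.781
C(4,3)·0.781^3·0.219^1 = 0.417308
C(4,4)·0.781^4·0.219^0 = 0.372052
Sum = 0.7894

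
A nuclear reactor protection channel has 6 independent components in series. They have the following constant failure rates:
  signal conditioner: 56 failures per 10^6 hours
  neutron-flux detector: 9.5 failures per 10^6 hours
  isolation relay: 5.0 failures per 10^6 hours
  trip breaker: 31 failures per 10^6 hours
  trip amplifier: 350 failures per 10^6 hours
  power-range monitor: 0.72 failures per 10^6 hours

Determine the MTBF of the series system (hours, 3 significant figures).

Series of exponential components: λ_sys = Σ λ_i
λ_sys = 0.000056 + 0.0000095 + 0.0000050 + 0.000031 + 0.00035 + 0.00000072 = 4.5222e-04 /h
MTBF = 1 / λ_sys = 2210 h

2210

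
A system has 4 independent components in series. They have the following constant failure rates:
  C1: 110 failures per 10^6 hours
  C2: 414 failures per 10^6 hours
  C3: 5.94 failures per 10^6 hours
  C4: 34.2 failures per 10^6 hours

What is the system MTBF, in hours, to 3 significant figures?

1770

Series of exponential components: λ_sys = Σ λ_i
λ_sys = 0.000110 + 0.000414 + 0.00000594 + 0.0000342 = 5.6414e-04 /h
MTBF = 1 / λ_sys = 1770 h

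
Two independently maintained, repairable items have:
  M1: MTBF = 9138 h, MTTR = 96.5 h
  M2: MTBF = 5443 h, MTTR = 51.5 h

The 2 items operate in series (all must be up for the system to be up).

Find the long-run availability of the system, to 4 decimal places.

A(M1) = MTBF/(MTBF+MTTR) = 9138/(9138+96.5) = 0.989550
A(M2) = MTBF/(MTBF+MTTR) = 5443/(5443+51.5) = 0.990627
Series availability: 0.989550 × 0.990627 = 0.9803

0.9803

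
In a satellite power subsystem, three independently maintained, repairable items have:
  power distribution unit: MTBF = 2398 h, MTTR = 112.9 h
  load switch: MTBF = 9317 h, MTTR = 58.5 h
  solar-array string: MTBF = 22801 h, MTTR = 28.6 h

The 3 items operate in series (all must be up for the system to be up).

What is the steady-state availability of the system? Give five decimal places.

A(power distribution unit) = MTBF/(MTBF+MTTR) = 2398/(2398+112.9) = 0.955036
A(load switch) = MTBF/(MTBF+MTTR) = 9317/(9317+58.5) = 0.993760
A(solar-array string) = MTBF/(MTBF+MTTR) = 22801/(22801+28.6) = 0.998747
Series availability: 0.955036 × 0.993760 × 0.998747 = 0.94789

0.94789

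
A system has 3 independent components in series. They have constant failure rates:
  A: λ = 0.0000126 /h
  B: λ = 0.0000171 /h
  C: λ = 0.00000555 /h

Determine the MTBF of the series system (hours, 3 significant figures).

Series of exponential components: λ_sys = Σ λ_i
λ_sys = 0.0000126 + 0.0000171 + 0.00000555 = 3.5250e-05 /h
MTBF = 1 / λ_sys = 28400 h

28400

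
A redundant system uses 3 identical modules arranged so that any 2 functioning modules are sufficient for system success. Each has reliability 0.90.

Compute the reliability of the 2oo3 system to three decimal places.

0.972

R = Σ_{i=2}^{3} C(3,i) p^i (1−p)^{3−i} with p = 0.90
C(3,2)·0.90^2·0.10^1 = 0.24300
C(3,3)·0.90^3·0.10^0 = 0.72900
Sum = 0.972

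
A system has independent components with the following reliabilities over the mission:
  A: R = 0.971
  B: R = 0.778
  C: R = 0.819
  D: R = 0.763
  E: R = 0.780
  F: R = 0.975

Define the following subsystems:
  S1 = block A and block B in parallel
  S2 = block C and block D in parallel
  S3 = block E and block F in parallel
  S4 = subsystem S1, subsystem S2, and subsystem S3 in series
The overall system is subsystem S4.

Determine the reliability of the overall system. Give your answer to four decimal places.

Parallel (A and B): 1 − (1 − 0.971000)(1 − 0.778000) = 0.993562
Parallel (C and D): 1 − (1 − 0.819000)(1 − 0.763000) = 0.957103
Parallel (E and F): 1 − (1 − 0.780000)(1 − 0.975000) = 0.994500
Series ([0.993562], [0.957103], and [0.994500]): 0.993562 × 0.957103 × 0.994500 = 0.9457

0.9457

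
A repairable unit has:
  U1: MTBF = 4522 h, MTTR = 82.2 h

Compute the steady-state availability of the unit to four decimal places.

0.9821

A(U1) = MTBF/(MTBF+MTTR) = 4522/(4522+82.2) = 0.9821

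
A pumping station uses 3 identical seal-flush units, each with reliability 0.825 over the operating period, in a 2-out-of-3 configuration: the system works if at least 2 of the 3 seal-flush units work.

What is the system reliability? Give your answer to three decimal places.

R = Σ_{i=2}^{3} C(3,i) p^i (1−p)^{3−i} with p = 0.825
C(3,2)·0.825^2·0.175^1 = 0.35733
C(3,3)·0.825^3·0.175^0 = 0.56152
Sum = 0.919

0.919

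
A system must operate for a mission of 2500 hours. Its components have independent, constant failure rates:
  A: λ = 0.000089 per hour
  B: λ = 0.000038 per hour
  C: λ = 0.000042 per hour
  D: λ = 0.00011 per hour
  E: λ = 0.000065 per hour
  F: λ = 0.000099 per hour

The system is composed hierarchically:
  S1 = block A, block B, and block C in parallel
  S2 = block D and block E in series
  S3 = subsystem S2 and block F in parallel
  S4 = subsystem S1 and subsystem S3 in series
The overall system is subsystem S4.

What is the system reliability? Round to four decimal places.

0.9206

R(A) = exp(−0.000089 × 2500) = 0.800515
R(B) = exp(−0.000038 × 2500) = 0.909373
R(C) = exp(−0.000042 × 2500) = 0.900325
R(D) = exp(−0.00011 × 2500) = 0.759572
R(E) = exp(−0.000065 × 2500) = 0.850016
R(F) = exp(−0.000099 × 2500) = 0.780750
Parallel (A, B, and C): 1 − (1 − 0.800515)(1 − 0.909373)(1 − 0.900325) = 0.998198
Series (D and E): 0.759572 × 0.850016 = 0.645648
Parallel ([0.645648] and F): 1 − (1 − 0.645648)(1 − 0.780750) = 0.922308
Series ([0.998198] and [0.922308]): 0.998198 × 0.922308 = 0.9206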